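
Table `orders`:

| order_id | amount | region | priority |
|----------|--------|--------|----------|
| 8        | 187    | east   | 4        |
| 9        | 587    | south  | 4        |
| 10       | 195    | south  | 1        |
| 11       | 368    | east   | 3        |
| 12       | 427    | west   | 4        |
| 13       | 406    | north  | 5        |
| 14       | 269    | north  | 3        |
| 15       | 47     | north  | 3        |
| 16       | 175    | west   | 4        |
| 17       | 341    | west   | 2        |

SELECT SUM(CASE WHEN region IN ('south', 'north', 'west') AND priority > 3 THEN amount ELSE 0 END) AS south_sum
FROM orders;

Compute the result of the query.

order_id=8: ✗
order_id=9: ✓ → 587
order_id=10: ✗
order_id=11: ✗
order_id=12: ✓ → 427
order_id=13: ✓ → 406
order_id=14: ✗
order_id=15: ✗
order_id=16: ✓ → 175
order_id=17: ✗
south_sum = 587 + 427 + 406 + 175 = 1595

1595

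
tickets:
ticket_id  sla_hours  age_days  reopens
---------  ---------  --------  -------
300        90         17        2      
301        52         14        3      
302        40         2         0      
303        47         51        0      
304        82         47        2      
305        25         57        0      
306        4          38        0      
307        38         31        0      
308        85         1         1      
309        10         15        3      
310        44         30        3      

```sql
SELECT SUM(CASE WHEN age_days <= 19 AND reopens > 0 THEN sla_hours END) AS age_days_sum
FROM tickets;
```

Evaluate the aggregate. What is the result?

237

ticket_id=300: ✓ → 90
ticket_id=301: ✓ → 52
ticket_id=302: ✗
ticket_id=303: ✗
ticket_id=304: ✗
ticket_id=305: ✗
ticket_id=306: ✗
ticket_id=307: ✗
ticket_id=308: ✓ → 85
ticket_id=309: ✓ → 10
ticket_id=310: ✗
age_days_sum = 90 + 52 + 85 + 10 = 237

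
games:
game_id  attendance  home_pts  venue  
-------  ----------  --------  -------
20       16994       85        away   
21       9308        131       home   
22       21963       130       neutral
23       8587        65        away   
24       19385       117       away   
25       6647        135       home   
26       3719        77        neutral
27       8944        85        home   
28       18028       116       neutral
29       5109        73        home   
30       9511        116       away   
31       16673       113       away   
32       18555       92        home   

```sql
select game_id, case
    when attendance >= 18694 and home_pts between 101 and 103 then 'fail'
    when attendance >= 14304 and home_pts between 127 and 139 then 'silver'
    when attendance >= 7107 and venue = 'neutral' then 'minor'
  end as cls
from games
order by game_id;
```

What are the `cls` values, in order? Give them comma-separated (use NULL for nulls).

game_id=20: (no match → NULL) → NULL
game_id=21: (no match → NULL) → NULL
game_id=22: attendance >= 14304 and home_pts between 127 and 139 → silver
game_id=23: (no match → NULL) → NULL
game_id=24: (no match → NULL) → NULL
game_id=25: (no match → NULL) → NULL
game_id=26: (no match → NULL) → NULL
game_id=27: (no match → NULL) → NULL
game_id=28: attendance >= 7107 and venue = 'neutral' → minor
game_id=29: (no match → NULL) → NULL
game_id=30: (no match → NULL) → NULL
game_id=31: (no match → NULL) → NULL
game_id=32: (no match → NULL) → NULL

NULL, NULL, silver, NULL, NULL, NULL, NULL, NULL, minor, NULL, NULL, NULL, NULL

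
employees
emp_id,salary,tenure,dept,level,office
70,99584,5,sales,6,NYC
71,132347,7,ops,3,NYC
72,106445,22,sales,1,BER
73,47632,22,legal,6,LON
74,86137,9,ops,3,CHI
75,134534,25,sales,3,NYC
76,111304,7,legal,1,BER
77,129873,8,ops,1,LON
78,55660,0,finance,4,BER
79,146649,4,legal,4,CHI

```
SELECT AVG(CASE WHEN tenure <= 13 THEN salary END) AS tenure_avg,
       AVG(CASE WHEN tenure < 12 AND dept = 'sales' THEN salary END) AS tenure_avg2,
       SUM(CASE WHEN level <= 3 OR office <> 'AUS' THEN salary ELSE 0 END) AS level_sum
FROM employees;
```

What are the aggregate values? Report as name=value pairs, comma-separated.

[tenure_avg: tenure <= 13]
emp_id=70: ✓ → 99584
emp_id=71: ✓ → 132347
emp_id=72: ✗
emp_id=73: ✗
emp_id=74: ✓ → 86137
emp_id=75: ✗
emp_id=76: ✓ → 111304
emp_id=77: ✓ → 129873
emp_id=78: ✓ → 55660
emp_id=79: ✓ → 146649
tenure_avg = (99584 + 132347 + 86137 + 111304 + 129873 + 55660 + 146649) / 7 = 108793.4285714286
—
[tenure_avg2: tenure < 12 AND dept = 'sales']
emp_id=70: ✓ → 99584
emp_id=71: ✗
emp_id=72: ✗
emp_id=73: ✗
emp_id=74: ✗
emp_id=75: ✗
emp_id=76: ✗
emp_id=77: ✗
emp_id=78: ✗
emp_id=79: ✗
tenure_avg2 = 99584
—
[level_sum: level <= 3 OR office <> 'AUS']
emp_id=70: ✓ → 99584
emp_id=71: ✓ → 132347
emp_id=72: ✓ → 106445
emp_id=73: ✓ → 47632
emp_id=74: ✓ → 86137
emp_id=75: ✓ → 134534
emp_id=76: ✓ → 111304
emp_id=77: ✓ → 129873
emp_id=78: ✓ → 55660
emp_id=79: ✓ → 146649
level_sum = 99584 + 132347 + 106445 + 47632 + 86137 + 134534 + 111304 + 129873 + 55660 + 146649 = 1050165

tenure_avg=108793.4285714286, tenure_avg2=99584, level_sum=1050165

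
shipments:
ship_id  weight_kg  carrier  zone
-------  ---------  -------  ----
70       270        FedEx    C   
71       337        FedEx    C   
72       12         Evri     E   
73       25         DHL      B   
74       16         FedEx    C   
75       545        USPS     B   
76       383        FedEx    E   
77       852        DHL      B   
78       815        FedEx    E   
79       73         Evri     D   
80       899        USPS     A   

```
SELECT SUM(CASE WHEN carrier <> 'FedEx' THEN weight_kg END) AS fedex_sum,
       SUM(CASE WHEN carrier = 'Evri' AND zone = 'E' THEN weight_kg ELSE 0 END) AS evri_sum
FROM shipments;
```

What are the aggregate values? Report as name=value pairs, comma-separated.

[fedex_sum: carrier <> 'FedEx']
ship_id=70: ✗
ship_id=71: ✗
ship_id=72: ✓ → 12
ship_id=73: ✓ → 25
ship_id=74: ✗
ship_id=75: ✓ → 545
ship_id=76: ✗
ship_id=77: ✓ → 852
ship_id=78: ✗
ship_id=79: ✓ → 73
ship_id=80: ✓ → 899
fedex_sum = 12 + 25 + 545 + 852 + 73 + 899 = 2406
—
[evri_sum: carrier = 'Evri' AND zone = 'E']
ship_id=70: ✗
ship_id=71: ✗
ship_id=72: ✓ → 12
ship_id=73: ✗
ship_id=74: ✗
ship_id=75: ✗
ship_id=76: ✗
ship_id=77: ✗
ship_id=78: ✗
ship_id=79: ✗
ship_id=80: ✗
evri_sum = 12

fedex_sum=2406, evri_sum=12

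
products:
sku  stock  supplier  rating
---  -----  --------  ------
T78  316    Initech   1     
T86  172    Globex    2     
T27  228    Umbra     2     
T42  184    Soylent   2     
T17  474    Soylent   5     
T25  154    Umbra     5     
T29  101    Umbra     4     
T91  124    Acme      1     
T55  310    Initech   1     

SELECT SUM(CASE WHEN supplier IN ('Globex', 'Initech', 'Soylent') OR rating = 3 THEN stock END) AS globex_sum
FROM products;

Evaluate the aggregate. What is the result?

sku=T78: ✓ → 316
sku=T86: ✓ → 172
sku=T27: ✗
sku=T42: ✓ → 184
sku=T17: ✓ → 474
sku=T25: ✗
sku=T29: ✗
sku=T91: ✗
sku=T55: ✓ → 310
globex_sum = 316 + 172 + 184 + 474 + 310 = 1456

1456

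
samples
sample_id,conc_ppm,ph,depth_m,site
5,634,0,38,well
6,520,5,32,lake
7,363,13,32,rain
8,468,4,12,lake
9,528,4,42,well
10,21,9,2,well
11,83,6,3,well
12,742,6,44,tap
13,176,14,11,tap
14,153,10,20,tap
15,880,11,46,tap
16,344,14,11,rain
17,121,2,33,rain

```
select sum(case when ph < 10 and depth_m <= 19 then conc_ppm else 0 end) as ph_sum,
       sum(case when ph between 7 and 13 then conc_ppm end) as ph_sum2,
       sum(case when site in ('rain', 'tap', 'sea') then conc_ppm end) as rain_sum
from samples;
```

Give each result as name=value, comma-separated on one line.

[ph_sum: ph < 10 and depth_m <= 19]
sample_id=5: ✗
sample_id=6: ✗
sample_id=7: ✗
sample_id=8: ✓ → 468
sample_id=9: ✗
sample_id=10: ✓ → 21
sample_id=11: ✓ → 83
sample_id=12: ✗
sample_id=13: ✗
sample_id=14: ✗
sample_id=15: ✗
sample_id=16: ✗
sample_id=17: ✗
ph_sum = 468 + 21 + 83 = 572
—
[ph_sum2: ph between 7 and 13]
sample_id=5: ✗
sample_id=6: ✗
sample_id=7: ✓ → 363
sample_id=8: ✗
sample_id=9: ✗
sample_id=10: ✓ → 21
sample_id=11: ✗
sample_id=12: ✗
sample_id=13: ✗
sample_id=14: ✓ → 153
sample_id=15: ✓ → 880
sample_id=16: ✗
sample_id=17: ✗
ph_sum2 = 363 + 21 + 153 + 880 = 1417
—
[rain_sum: site in ('rain', 'tap', 'sea')]
sample_id=5: ✗
sample_id=6: ✗
sample_id=7: ✓ → 363
sample_id=8: ✗
sample_id=9: ✗
sample_id=10: ✗
sample_id=11: ✗
sample_id=12: ✓ → 742
sample_id=13: ✓ → 176
sample_id=14: ✓ → 153
sample_id=15: ✓ → 880
sample_id=16: ✓ → 344
sample_id=17: ✓ → 121
rain_sum = 363 + 742 + 176 + 153 + 880 + 344 + 121 = 2779

ph_sum=572, ph_sum2=1417, rain_sum=2779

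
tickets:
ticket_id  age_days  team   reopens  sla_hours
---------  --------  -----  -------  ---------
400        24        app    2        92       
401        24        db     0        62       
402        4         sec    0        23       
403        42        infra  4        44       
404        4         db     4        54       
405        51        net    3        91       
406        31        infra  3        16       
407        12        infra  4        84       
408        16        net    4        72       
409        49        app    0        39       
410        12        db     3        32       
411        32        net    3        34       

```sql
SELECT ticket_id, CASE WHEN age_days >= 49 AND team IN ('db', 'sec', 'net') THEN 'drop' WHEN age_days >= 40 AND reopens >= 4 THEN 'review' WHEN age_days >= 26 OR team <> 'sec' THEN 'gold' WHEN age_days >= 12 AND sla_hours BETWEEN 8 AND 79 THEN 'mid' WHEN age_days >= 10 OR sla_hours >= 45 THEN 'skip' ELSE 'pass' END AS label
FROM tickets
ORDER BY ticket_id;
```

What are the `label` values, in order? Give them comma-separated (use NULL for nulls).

gold, gold, pass, review, gold, drop, gold, gold, gold, gold, gold, gold

ticket_id=400: age_days >= 26 OR team <> 'sec' → gold
ticket_id=401: age_days >= 26 OR team <> 'sec' → gold
ticket_id=402: ELSE → pass
ticket_id=403: age_days >= 40 AND reopens >= 4 → review
ticket_id=404: age_days >= 26 OR team <> 'sec' → gold
ticket_id=405: age_days >= 49 AND team IN ('db', 'sec', 'net') → drop
ticket_id=406: age_days >= 26 OR team <> 'sec' → gold
ticket_id=407: age_days >= 26 OR team <> 'sec' → gold
ticket_id=408: age_days >= 26 OR team <> 'sec' → gold
ticket_id=409: age_days >= 26 OR team <> 'sec' → gold
ticket_id=410: age_days >= 26 OR team <> 'sec' → gold
ticket_id=411: age_days >= 26 OR team <> 'sec' → gold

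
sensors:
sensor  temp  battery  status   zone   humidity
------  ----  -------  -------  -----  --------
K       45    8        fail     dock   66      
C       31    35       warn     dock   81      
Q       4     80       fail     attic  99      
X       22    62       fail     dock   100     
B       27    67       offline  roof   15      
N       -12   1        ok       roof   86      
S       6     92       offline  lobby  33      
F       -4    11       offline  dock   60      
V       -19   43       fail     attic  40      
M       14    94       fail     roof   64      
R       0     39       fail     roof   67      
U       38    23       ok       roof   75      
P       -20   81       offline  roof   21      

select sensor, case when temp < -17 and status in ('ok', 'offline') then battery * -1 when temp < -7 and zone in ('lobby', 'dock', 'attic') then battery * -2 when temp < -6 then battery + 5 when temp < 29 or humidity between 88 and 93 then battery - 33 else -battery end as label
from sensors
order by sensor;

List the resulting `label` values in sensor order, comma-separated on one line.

sensor=B: temp < 29 or humidity between 88 and 93 → 34
sensor=C: ELSE → -35
sensor=F: temp < 29 or humidity between 88 and 93 → -22
sensor=K: ELSE → -8
sensor=M: temp < 29 or humidity between 88 and 93 → 61
sensor=N: temp < -6 → 6
sensor=P: temp < -17 and status in ('ok', 'offline') → -81
sensor=Q: temp < 29 or humidity between 88 and 93 → 47
sensor=R: temp < 29 or humidity between 88 and 93 → 6
sensor=S: temp < 29 or humidity between 88 and 93 → 59
sensor=U: ELSE → -23
sensor=V: temp < -7 and zone in ('lobby', 'dock', 'attic') → -86
sensor=X: temp < 29 or humidity between 88 and 93 → 29

34, -35, -22, -8, 61, 6, -81, 47, 6, 59, -23, -86, 29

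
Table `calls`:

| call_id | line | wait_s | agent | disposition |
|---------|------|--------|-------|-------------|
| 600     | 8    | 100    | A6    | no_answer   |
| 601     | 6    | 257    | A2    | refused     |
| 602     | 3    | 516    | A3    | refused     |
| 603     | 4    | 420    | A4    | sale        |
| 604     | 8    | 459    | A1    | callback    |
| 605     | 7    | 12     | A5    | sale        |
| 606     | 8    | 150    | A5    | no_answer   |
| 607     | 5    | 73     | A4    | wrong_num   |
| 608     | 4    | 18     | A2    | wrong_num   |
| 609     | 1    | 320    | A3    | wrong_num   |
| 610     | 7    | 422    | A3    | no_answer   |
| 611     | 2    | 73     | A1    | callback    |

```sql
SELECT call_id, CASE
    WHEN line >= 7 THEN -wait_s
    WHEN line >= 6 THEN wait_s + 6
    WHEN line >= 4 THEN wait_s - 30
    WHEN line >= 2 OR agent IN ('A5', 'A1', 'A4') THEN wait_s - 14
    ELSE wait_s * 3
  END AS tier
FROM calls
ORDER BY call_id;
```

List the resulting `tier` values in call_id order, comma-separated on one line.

-100, 263, 502, 390, -459, -12, -150, 43, -12, 960, -422, 59

call_id=600: line >= 7 → -100
call_id=601: line >= 6 → 263
call_id=602: line >= 2 OR agent IN ('A5', 'A1', 'A4') → 502
call_id=603: line >= 4 → 390
call_id=604: line >= 7 → -459
call_id=605: line >= 7 → -12
call_id=606: line >= 7 → -150
call_id=607: line >= 4 → 43
call_id=608: line >= 4 → -12
call_id=609: ELSE → 960
call_id=610: line >= 7 → -422
call_id=611: line >= 2 OR agent IN ('A5', 'A1', 'A4') → 59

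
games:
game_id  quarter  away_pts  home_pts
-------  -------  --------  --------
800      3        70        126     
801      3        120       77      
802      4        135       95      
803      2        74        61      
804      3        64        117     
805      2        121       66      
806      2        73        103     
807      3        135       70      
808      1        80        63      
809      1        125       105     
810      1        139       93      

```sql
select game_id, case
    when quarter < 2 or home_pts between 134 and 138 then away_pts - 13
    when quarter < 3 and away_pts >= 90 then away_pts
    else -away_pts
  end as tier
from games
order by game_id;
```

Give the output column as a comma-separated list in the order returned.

-70, -120, -135, -74, -64, 121, -73, -135, 67, 112, 126

game_id=800: ELSE → -70
game_id=801: ELSE → -120
game_id=802: ELSE → -135
game_id=803: ELSE → -74
game_id=804: ELSE → -64
game_id=805: quarter < 3 and away_pts >= 90 → 121
game_id=806: ELSE → -73
game_id=807: ELSE → -135
game_id=808: quarter < 2 or home_pts between 134 and 138 → 67
game_id=809: quarter < 2 or home_pts between 134 and 138 → 112
game_id=810: quarter < 2 or home_pts between 134 and 138 → 126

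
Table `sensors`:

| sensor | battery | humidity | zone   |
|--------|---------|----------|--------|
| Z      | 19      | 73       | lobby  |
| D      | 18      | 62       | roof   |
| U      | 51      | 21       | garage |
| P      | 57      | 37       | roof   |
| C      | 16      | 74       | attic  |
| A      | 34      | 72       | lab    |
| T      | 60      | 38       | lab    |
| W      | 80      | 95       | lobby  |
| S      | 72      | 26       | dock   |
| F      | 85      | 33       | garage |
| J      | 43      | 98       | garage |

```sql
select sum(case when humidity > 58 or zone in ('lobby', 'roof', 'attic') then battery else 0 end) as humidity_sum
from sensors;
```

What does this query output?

267

sensor=Z: ✓ → 19
sensor=D: ✓ → 18
sensor=U: ✗
sensor=P: ✓ → 57
sensor=C: ✓ → 16
sensor=A: ✓ → 34
sensor=T: ✗
sensor=W: ✓ → 80
sensor=S: ✗
sensor=F: ✗
sensor=J: ✓ → 43
humidity_sum = 19 + 18 + 57 + 16 + 34 + 80 + 43 = 267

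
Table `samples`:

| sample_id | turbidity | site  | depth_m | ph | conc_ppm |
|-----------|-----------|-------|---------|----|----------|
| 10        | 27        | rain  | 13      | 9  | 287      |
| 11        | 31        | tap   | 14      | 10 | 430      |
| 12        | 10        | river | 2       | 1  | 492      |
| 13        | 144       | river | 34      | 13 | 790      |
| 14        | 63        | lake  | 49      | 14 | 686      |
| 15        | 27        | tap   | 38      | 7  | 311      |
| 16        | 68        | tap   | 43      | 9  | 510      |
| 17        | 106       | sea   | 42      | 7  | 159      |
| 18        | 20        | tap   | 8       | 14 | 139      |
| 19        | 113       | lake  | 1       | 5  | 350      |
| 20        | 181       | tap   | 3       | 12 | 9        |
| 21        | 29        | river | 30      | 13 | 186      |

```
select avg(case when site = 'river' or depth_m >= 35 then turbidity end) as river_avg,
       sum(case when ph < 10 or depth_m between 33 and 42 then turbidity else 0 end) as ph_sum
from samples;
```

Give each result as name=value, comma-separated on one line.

river_avg=63.8571428571, ph_sum=495

[river_avg: site = 'river' or depth_m >= 35]
sample_id=10: ✗
sample_id=11: ✗
sample_id=12: ✓ → 10
sample_id=13: ✓ → 144
sample_id=14: ✓ → 63
sample_id=15: ✓ → 27
sample_id=16: ✓ → 68
sample_id=17: ✓ → 106
sample_id=18: ✗
sample_id=19: ✗
sample_id=20: ✗
sample_id=21: ✓ → 29
river_avg = (10 + 144 + 63 + 27 + 68 + 106 + 29) / 7 = 63.8571428571
—
[ph_sum: ph < 10 or depth_m between 33 and 42]
sample_id=10: ✓ → 27
sample_id=11: ✗
sample_id=12: ✓ → 10
sample_id=13: ✓ → 144
sample_id=14: ✗
sample_id=15: ✓ → 27
sample_id=16: ✓ → 68
sample_id=17: ✓ → 106
sample_id=18: ✗
sample_id=19: ✓ → 113
sample_id=20: ✗
sample_id=21: ✗
ph_sum = 27 + 10 + 144 + 27 + 68 + 106 + 113 = 495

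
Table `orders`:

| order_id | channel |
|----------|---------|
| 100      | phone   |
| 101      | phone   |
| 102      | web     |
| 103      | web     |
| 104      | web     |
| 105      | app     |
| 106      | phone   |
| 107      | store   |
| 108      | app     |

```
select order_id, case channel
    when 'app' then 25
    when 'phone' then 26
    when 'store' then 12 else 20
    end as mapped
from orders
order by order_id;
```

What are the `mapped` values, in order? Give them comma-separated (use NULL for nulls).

26, 26, 20, 20, 20, 25, 26, 12, 25

order_id=100: channel='phone' → 26
order_id=101: channel='phone' → 26
order_id=102: ELSE → 20
order_id=103: ELSE → 20
order_id=104: ELSE → 20
order_id=105: channel='app' → 25
order_id=106: channel='phone' → 26
order_id=107: channel='store' → 12
order_id=108: channel='app' → 25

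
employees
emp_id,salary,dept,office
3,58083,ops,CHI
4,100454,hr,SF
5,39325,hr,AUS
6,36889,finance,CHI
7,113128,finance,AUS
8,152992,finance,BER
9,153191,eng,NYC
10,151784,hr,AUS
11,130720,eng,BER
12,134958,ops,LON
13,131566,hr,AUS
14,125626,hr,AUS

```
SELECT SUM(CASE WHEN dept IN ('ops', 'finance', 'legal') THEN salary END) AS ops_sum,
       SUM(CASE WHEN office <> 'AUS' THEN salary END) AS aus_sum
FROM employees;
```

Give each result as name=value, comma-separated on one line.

ops_sum=496050, aus_sum=767287

[ops_sum: dept IN ('ops', 'finance', 'legal')]
emp_id=3: ✓ → 58083
emp_id=4: ✗
emp_id=5: ✗
emp_id=6: ✓ → 36889
emp_id=7: ✓ → 113128
emp_id=8: ✓ → 152992
emp_id=9: ✗
emp_id=10: ✗
emp_id=11: ✗
emp_id=12: ✓ → 134958
emp_id=13: ✗
emp_id=14: ✗
ops_sum = 58083 + 36889 + 113128 + 152992 + 134958 = 496050
—
[aus_sum: office <> 'AUS']
emp_id=3: ✓ → 58083
emp_id=4: ✓ → 100454
emp_id=5: ✗
emp_id=6: ✓ → 36889
emp_id=7: ✗
emp_id=8: ✓ → 152992
emp_id=9: ✓ → 153191
emp_id=10: ✗
emp_id=11: ✓ → 130720
emp_id=12: ✓ → 134958
emp_id=13: ✗
emp_id=14: ✗
aus_sum = 58083 + 100454 + 36889 + 152992 + 153191 + 130720 + 134958 = 767287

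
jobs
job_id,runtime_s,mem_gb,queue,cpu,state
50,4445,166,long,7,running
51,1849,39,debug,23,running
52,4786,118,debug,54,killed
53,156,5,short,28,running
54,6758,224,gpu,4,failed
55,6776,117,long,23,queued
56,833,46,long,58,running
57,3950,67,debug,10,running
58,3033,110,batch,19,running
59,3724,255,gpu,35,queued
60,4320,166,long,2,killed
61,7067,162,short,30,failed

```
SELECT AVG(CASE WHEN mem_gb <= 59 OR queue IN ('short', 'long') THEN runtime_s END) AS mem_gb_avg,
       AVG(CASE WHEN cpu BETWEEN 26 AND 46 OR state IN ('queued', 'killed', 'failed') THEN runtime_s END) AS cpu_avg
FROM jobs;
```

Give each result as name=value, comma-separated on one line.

[mem_gb_avg: mem_gb <= 59 OR queue IN ('short', 'long')]
job_id=50: ✓ → 4445
job_id=51: ✓ → 1849
job_id=52: ✗
job_id=53: ✓ → 156
job_id=54: ✗
job_id=55: ✓ → 6776
job_id=56: ✓ → 833
job_id=57: ✗
job_id=58: ✗
job_id=59: ✗
job_id=60: ✓ → 4320
job_id=61: ✓ → 7067
mem_gb_avg = (4445 + 1849 + 156 + 6776 + 833 + 4320 + 7067) / 7 = 3635.1428571429
—
[cpu_avg: cpu BETWEEN 26 AND 46 OR state IN ('queued', 'killed', 'failed')]
job_id=50: ✗
job_id=51: ✗
job_id=52: ✓ → 4786
job_id=53: ✓ → 156
job_id=54: ✓ → 6758
job_id=55: ✓ → 6776
job_id=56: ✗
job_id=57: ✗
job_id=58: ✗
job_id=59: ✓ → 3724
job_id=60: ✓ → 4320
job_id=61: ✓ → 7067
cpu_avg = (4786 + 156 + 6758 + 6776 + 3724 + 4320 + 7067) / 7 = 4798.1428571429

mem_gb_avg=3635.1428571429, cpu_avg=4798.1428571429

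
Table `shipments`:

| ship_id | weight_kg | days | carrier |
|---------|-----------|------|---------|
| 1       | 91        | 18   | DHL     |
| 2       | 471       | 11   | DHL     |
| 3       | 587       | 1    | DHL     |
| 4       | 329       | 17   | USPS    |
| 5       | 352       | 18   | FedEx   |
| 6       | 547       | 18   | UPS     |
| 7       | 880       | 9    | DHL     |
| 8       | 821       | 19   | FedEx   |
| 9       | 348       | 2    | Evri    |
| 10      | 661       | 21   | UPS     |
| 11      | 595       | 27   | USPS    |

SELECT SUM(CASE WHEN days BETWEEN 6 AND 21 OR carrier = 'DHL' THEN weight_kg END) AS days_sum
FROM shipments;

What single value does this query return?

4739

ship_id=1: ✓ → 91
ship_id=2: ✓ → 471
ship_id=3: ✓ → 587
ship_id=4: ✓ → 329
ship_id=5: ✓ → 352
ship_id=6: ✓ → 547
ship_id=7: ✓ → 880
ship_id=8: ✓ → 821
ship_id=9: ✗
ship_id=10: ✓ → 661
ship_id=11: ✗
days_sum = 91 + 471 + 587 + 329 + 352 + 547 + 880 + 821 + 661 = 4739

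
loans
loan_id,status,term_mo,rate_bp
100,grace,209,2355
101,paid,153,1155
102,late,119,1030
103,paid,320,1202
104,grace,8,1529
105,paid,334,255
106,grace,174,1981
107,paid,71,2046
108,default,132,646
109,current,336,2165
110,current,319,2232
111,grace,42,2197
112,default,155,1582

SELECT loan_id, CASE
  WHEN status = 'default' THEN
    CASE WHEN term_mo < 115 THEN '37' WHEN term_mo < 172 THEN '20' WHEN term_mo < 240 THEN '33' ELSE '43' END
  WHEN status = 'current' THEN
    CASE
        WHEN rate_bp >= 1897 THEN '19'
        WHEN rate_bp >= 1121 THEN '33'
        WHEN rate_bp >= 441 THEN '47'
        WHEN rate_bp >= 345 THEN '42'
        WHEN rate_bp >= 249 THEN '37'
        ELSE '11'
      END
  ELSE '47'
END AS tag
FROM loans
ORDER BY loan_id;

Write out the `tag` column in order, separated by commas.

loan_id=100: status='grace' → outer ELSE → 47
loan_id=101: status='paid' → outer ELSE → 47
loan_id=102: status='late' → outer ELSE → 47
loan_id=103: status='paid' → outer ELSE → 47
loan_id=104: status='grace' → outer ELSE → 47
loan_id=105: status='paid' → outer ELSE → 47
loan_id=106: status='grace' → outer ELSE → 47
loan_id=107: status='paid' → outer ELSE → 47
loan_id=108: status='default' → inner[term_mo < 172] → 20
loan_id=109: status='current' → inner[rate_bp >= 1897] → 19
loan_id=110: status='current' → inner[rate_bp >= 1897] → 19
loan_id=111: status='grace' → outer ELSE → 47
loan_id=112: status='default' → inner[term_mo < 172] → 20

47, 47, 47, 47, 47, 47, 47, 47, 20, 19, 19, 47, 20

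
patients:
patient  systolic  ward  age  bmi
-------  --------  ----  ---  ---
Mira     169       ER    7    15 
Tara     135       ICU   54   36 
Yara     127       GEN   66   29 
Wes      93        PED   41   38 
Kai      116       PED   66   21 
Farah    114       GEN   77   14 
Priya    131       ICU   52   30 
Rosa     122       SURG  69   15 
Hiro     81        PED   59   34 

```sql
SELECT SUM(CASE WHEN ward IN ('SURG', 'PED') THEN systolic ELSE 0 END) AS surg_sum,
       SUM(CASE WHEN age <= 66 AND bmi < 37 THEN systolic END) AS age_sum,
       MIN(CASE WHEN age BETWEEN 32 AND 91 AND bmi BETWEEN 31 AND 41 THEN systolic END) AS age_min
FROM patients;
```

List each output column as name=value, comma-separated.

[surg_sum: ward IN ('SURG', 'PED')]
patient=Mira: ✗
patient=Tara: ✗
patient=Yara: ✗
patient=Wes: ✓ → 93
patient=Kai: ✓ → 116
patient=Farah: ✗
patient=Priya: ✗
patient=Rosa: ✓ → 122
patient=Hiro: ✓ → 81
surg_sum = 93 + 116 + 122 + 81 = 412
—
[age_sum: age <= 66 AND bmi < 37]
patient=Mira: ✓ → 169
patient=Tara: ✓ → 135
patient=Yara: ✓ → 127
patient=Wes: ✗
patient=Kai: ✓ → 116
patient=Farah: ✗
patient=Priya: ✓ → 131
patient=Rosa: ✗
patient=Hiro: ✓ → 81
age_sum = 169 + 135 + 127 + 116 + 131 + 81 = 759
—
[age_min: age BETWEEN 32 AND 91 AND bmi BETWEEN 31 AND 41]
patient=Mira: ✗
patient=Tara: ✓ → 135
patient=Yara: ✗
patient=Wes: ✓ → 93
patient=Kai: ✗
patient=Farah: ✗
patient=Priya: ✗
patient=Rosa: ✗
patient=Hiro: ✓ → 81
age_min = MIN(135, 93, 81) = 81

surg_sum=412, age_sum=759, age_min=81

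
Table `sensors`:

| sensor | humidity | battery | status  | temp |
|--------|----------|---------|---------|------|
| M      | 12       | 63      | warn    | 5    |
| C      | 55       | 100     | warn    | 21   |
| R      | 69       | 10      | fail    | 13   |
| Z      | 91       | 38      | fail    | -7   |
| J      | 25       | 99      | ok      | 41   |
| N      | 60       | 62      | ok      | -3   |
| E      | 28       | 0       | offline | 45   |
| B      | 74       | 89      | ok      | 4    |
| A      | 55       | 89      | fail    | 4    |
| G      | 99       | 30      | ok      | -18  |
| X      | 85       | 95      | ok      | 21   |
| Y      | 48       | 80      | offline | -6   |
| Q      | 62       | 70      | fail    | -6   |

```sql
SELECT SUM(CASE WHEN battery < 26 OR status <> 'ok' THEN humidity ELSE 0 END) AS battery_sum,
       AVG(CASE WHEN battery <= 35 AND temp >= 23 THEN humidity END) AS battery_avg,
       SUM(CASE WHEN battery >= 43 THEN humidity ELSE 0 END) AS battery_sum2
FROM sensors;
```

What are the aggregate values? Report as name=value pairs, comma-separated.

[battery_sum: battery < 26 OR status <> 'ok']
sensor=M: ✓ → 12
sensor=C: ✓ → 55
sensor=R: ✓ → 69
sensor=Z: ✓ → 91
sensor=J: ✗
sensor=N: ✗
sensor=E: ✓ → 28
sensor=B: ✗
sensor=A: ✓ → 55
sensor=G: ✗
sensor=X: ✗
sensor=Y: ✓ → 48
sensor=Q: ✓ → 62
battery_sum = 12 + 55 + 69 + 91 + 28 + 55 + 48 + 62 = 420
—
[battery_avg: battery <= 35 AND temp >= 23]
sensor=M: ✗
sensor=C: ✗
sensor=R: ✗
sensor=Z: ✗
sensor=J: ✗
sensor=N: ✗
sensor=E: ✓ → 28
sensor=B: ✗
sensor=A: ✗
sensor=G: ✗
sensor=X: ✗
sensor=Y: ✗
sensor=Q: ✗
battery_avg = 28
—
[battery_sum2: battery >= 43]
sensor=M: ✓ → 12
sensor=C: ✓ → 55
sensor=R: ✗
sensor=Z: ✗
sensor=J: ✓ → 25
sensor=N: ✓ → 60
sensor=E: ✗
sensor=B: ✓ → 74
sensor=A: ✓ → 55
sensor=G: ✗
sensor=X: ✓ → 85
sensor=Y: ✓ → 48
sensor=Q: ✓ → 62
battery_sum2 = 12 + 55 + 25 + 60 + 74 + 55 + 85 + 48 + 62 = 476

battery_sum=420, battery_avg=28, battery_sum2=476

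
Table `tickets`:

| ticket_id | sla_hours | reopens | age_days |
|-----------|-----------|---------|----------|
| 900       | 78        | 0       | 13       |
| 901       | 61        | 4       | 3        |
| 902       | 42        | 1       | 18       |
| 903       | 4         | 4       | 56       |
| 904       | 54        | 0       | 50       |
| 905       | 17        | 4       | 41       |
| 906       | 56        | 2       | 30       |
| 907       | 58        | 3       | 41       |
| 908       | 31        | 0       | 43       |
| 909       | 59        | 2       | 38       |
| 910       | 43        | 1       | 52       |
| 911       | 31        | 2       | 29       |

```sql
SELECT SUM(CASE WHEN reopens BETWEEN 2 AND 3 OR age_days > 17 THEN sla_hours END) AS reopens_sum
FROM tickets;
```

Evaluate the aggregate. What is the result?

395

ticket_id=900: ✗
ticket_id=901: ✗
ticket_id=902: ✓ → 42
ticket_id=903: ✓ → 4
ticket_id=904: ✓ → 54
ticket_id=905: ✓ → 17
ticket_id=906: ✓ → 56
ticket_id=907: ✓ → 58
ticket_id=908: ✓ → 31
ticket_id=909: ✓ → 59
ticket_id=910: ✓ → 43
ticket_id=911: ✓ → 31
reopens_sum = 42 + 4 + 54 + 17 + 56 + 58 + 31 + 59 + 43 + 31 = 395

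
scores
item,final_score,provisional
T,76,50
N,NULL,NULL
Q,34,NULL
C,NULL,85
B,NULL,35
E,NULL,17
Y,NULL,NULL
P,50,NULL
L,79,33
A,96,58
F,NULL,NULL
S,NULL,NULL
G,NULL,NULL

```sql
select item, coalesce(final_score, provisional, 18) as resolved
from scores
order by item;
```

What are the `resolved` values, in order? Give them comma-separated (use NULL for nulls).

96, 35, 85, 17, 18, 18, 79, 18, 50, 34, 18, 76, 18

item=A: final_score=96 → 96
item=B: final_score=NULL, provisional=35 → 35
item=C: final_score=NULL, provisional=85 → 85
item=E: final_score=NULL, provisional=17 → 17
item=F: final_score=NULL, provisional=NULL, → literal 18 → 18
item=G: final_score=NULL, provisional=NULL, → literal 18 → 18
item=L: final_score=79 → 79
item=N: final_score=NULL, provisional=NULL, → literal 18 → 18
item=P: final_score=50 → 50
item=Q: final_score=34 → 34
item=S: final_score=NULL, provisional=NULL, → literal 18 → 18
item=T: final_score=76 → 76
item=Y: final_score=NULL, provisional=NULL, → literal 18 → 18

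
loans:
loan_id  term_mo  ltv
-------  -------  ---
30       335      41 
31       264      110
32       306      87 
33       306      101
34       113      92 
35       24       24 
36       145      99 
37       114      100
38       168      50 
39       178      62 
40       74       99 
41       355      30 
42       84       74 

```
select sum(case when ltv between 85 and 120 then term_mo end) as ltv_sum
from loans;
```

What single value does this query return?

1322

loan_id=30: ✗
loan_id=31: ✓ → 264
loan_id=32: ✓ → 306
loan_id=33: ✓ → 306
loan_id=34: ✓ → 113
loan_id=35: ✗
loan_id=36: ✓ → 145
loan_id=37: ✓ → 114
loan_id=38: ✗
loan_id=39: ✗
loan_id=40: ✓ → 74
loan_id=41: ✗
loan_id=42: ✗
ltv_sum = 264 + 306 + 306 + 113 + 145 + 114 + 74 = 1322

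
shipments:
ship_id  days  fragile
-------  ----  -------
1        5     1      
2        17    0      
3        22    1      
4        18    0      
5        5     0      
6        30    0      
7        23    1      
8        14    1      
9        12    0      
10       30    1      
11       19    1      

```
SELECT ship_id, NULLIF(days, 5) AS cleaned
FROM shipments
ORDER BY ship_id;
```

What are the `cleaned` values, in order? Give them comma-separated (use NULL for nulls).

NULL, 17, 22, 18, NULL, 30, 23, 14, 12, 30, 19

ship_id=1: days=5 vs 5: equal → NULL
ship_id=2: days=17 vs 5: differ → 17
ship_id=3: days=22 vs 5: differ → 22
ship_id=4: days=18 vs 5: differ → 18
ship_id=5: days=5 vs 5: equal → NULL
ship_id=6: days=30 vs 5: differ → 30
ship_id=7: days=23 vs 5: differ → 23
ship_id=8: days=14 vs 5: differ → 14
ship_id=9: days=12 vs 5: differ → 12
ship_id=10: days=30 vs 5: differ → 30
ship_id=11: days=19 vs 5: differ → 19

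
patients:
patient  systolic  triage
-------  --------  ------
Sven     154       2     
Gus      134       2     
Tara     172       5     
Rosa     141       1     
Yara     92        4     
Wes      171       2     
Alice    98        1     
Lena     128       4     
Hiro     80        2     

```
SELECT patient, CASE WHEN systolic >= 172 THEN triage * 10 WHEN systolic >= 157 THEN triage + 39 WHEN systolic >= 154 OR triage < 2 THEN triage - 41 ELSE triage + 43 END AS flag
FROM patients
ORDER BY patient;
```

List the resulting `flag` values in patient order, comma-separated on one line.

patient=Alice: systolic >= 154 OR triage < 2 → -40
patient=Gus: ELSE → 45
patient=Hiro: ELSE → 45
patient=Lena: ELSE → 47
patient=Rosa: systolic >= 154 OR triage < 2 → -40
patient=Sven: systolic >= 154 OR triage < 2 → -39
patient=Tara: systolic >= 172 → 50
patient=Wes: systolic >= 157 → 41
patient=Yara: ELSE → 47

-40, 45, 45, 47, -40, -39, 50, 41, 47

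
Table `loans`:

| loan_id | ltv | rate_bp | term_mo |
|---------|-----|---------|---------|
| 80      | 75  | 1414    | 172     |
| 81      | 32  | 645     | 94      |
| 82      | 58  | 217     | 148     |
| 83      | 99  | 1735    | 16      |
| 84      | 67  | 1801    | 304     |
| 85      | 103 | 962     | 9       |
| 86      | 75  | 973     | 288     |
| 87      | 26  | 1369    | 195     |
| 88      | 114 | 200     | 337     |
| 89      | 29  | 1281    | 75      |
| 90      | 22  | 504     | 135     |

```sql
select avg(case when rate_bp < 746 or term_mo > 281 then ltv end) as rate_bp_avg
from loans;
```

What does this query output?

loan_id=80: ✗
loan_id=81: ✓ → 32
loan_id=82: ✓ → 58
loan_id=83: ✗
loan_id=84: ✓ → 67
loan_id=85: ✗
loan_id=86: ✓ → 75
loan_id=87: ✗
loan_id=88: ✓ → 114
loan_id=89: ✗
loan_id=90: ✓ → 22
rate_bp_avg = (32 + 58 + 67 + 75 + 114 + 22) / 6 = 61.3333333333

61.3333333333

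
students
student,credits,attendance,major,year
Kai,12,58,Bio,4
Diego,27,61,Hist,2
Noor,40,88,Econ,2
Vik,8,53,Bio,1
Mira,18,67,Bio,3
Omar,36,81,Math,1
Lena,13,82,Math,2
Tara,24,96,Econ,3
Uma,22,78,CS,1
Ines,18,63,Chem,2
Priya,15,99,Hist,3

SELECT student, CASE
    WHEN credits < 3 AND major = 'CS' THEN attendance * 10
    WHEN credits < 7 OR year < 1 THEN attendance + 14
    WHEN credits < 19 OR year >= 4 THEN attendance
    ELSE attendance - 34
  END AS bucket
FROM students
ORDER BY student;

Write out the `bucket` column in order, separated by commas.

27, 63, 58, 82, 67, 54, 47, 99, 62, 44, 53

student=Diego: ELSE → 27
student=Ines: credits < 19 OR year >= 4 → 63
student=Kai: credits < 19 OR year >= 4 → 58
student=Lena: credits < 19 OR year >= 4 → 82
student=Mira: credits < 19 OR year >= 4 → 67
student=Noor: ELSE → 54
student=Omar: ELSE → 47
student=Priya: credits < 19 OR year >= 4 → 99
student=Tara: ELSE → 62
student=Uma: ELSE → 44
student=Vik: credits < 19 OR year >= 4 → 53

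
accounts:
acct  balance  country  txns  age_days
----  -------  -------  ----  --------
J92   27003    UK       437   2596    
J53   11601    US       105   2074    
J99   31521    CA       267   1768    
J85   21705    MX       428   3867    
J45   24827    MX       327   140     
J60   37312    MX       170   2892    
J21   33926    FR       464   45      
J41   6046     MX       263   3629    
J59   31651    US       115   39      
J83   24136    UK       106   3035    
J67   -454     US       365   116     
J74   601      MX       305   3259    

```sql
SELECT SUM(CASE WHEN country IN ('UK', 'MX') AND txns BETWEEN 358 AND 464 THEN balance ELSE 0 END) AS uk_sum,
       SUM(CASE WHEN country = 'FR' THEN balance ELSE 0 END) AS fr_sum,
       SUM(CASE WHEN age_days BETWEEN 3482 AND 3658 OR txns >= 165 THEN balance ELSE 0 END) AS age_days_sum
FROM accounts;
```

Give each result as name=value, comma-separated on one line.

[uk_sum: country IN ('UK', 'MX') AND txns BETWEEN 358 AND 464]
acct=J92: ✓ → 27003
acct=J53: ✗
acct=J99: ✗
acct=J85: ✓ → 21705
acct=J45: ✗
acct=J60: ✗
acct=J21: ✗
acct=J41: ✗
acct=J59: ✗
acct=J83: ✗
acct=J67: ✗
acct=J74: ✗
uk_sum = 27003 + 21705 = 48708
—
[fr_sum: country = 'FR']
acct=J92: ✗
acct=J53: ✗
acct=J99: ✗
acct=J85: ✗
acct=J45: ✗
acct=J60: ✗
acct=J21: ✓ → 33926
acct=J41: ✗
acct=J59: ✗
acct=J83: ✗
acct=J67: ✗
acct=J74: ✗
fr_sum = 33926
—
[age_days_sum: age_days BETWEEN 3482 AND 3658 OR txns >= 165]
acct=J92: ✓ → 27003
acct=J53: ✗
acct=J99: ✓ → 31521
acct=J85: ✓ → 21705
acct=J45: ✓ → 24827
acct=J60: ✓ → 37312
acct=J21: ✓ → 33926
acct=J41: ✓ → 6046
acct=J59: ✗
acct=J83: ✗
acct=J67: ✓ → -454
acct=J74: ✓ → 601
age_days_sum = 27003 + 31521 + 21705 + 24827 + 37312 + 33926 + 6046 + -454 + 601 = 182487

uk_sum=48708, fr_sum=33926, age_days_sum=182487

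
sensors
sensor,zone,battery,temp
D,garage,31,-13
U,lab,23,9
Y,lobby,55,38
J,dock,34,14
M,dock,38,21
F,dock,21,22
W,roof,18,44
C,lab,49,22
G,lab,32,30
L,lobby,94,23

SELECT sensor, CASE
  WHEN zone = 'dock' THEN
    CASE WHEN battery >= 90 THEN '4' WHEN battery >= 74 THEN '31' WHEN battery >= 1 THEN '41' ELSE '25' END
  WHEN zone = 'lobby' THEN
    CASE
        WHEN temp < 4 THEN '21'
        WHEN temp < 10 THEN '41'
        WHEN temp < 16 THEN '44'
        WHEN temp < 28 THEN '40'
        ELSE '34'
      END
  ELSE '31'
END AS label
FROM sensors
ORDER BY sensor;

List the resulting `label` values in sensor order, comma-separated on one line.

sensor=C: zone='lab' → outer ELSE → 31
sensor=D: zone='garage' → outer ELSE → 31
sensor=F: zone='dock' → inner[battery >= 1] → 41
sensor=G: zone='lab' → outer ELSE → 31
sensor=J: zone='dock' → inner[battery >= 1] → 41
sensor=L: zone='lobby' → inner[temp < 28] → 40
sensor=M: zone='dock' → inner[battery >= 1] → 41
sensor=U: zone='lab' → outer ELSE → 31
sensor=W: zone='roof' → outer ELSE → 31
sensor=Y: zone='lobby' → inner[ELSE] → 34

31, 31, 41, 31, 41, 40, 41, 31, 31, 34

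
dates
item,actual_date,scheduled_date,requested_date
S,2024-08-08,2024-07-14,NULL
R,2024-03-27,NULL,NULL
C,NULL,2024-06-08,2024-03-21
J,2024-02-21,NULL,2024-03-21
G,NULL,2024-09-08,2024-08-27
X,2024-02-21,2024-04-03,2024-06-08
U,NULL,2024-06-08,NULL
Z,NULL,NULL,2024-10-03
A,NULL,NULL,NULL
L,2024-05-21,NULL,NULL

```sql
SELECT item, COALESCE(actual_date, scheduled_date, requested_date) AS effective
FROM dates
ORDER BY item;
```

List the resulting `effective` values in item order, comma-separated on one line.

NULL, 2024-06-08, 2024-09-08, 2024-02-21, 2024-05-21, 2024-03-27, 2024-08-08, 2024-06-08, 2024-02-21, 2024-10-03

item=A: actual_date=NULL, scheduled_date=NULL, requested_date=NULL (all NULL) → NULL
item=C: actual_date=NULL, scheduled_date=2024-06-08 → 2024-06-08
item=G: actual_date=NULL, scheduled_date=2024-09-08 → 2024-09-08
item=J: actual_date=2024-02-21 → 2024-02-21
item=L: actual_date=2024-05-21 → 2024-05-21
item=R: actual_date=2024-03-27 → 2024-03-27
item=S: actual_date=2024-08-08 → 2024-08-08
item=U: actual_date=NULL, scheduled_date=2024-06-08 → 2024-06-08
item=X: actual_date=2024-02-21 → 2024-02-21
item=Z: actual_date=NULL, scheduled_date=NULL, requested_date=2024-10-03 → 2024-10-03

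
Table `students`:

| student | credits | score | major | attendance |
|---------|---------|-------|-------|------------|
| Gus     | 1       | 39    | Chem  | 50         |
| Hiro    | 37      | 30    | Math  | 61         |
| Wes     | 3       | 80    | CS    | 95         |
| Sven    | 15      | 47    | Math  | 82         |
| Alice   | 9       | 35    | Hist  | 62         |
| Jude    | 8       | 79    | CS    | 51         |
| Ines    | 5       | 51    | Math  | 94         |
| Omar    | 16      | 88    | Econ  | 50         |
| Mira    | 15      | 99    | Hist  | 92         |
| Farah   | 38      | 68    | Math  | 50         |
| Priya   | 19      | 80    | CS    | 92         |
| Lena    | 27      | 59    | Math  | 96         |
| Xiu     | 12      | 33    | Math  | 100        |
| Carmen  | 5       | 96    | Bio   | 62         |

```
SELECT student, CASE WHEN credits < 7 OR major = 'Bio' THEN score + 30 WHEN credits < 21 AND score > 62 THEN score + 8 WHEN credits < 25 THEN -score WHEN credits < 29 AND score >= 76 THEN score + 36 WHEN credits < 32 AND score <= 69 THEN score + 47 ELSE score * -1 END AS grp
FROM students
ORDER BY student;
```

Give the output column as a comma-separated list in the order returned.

student=Alice: credits < 25 → -35
student=Carmen: credits < 7 OR major = 'Bio' → 126
student=Farah: ELSE → -68
student=Gus: credits < 7 OR major = 'Bio' → 69
student=Hiro: ELSE → -30
student=Ines: credits < 7 OR major = 'Bio' → 81
student=Jude: credits < 21 AND score > 62 → 87
student=Lena: credits < 32 AND score <= 69 → 106
student=Mira: credits < 21 AND score > 62 → 107
student=Omar: credits < 21 AND score > 62 → 96
student=Priya: credits < 21 AND score > 62 → 88
student=Sven: credits < 25 → -47
student=Wes: credits < 7 OR major = 'Bio' → 110
student=Xiu: credits < 25 → -33

-35, 126, -68, 69, -30, 81, 87, 106, 107, 96, 88, -47, 110, -33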